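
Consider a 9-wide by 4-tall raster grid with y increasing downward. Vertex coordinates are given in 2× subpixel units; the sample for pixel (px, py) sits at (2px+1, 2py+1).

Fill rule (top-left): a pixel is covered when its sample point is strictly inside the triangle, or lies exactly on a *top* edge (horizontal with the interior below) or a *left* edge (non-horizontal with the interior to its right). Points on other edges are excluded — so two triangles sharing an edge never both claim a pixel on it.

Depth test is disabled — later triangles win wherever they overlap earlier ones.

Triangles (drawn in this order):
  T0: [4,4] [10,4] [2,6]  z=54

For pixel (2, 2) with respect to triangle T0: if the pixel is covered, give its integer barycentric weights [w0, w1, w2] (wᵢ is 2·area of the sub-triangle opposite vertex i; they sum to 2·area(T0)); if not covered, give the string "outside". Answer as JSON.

T0:
  2·area = 12
  edge (4, 4)→(10, 4): d=(6,0) top-left  bias=+0
  edge (10, 4)→(2, 6): d=(-8,2) right/bottom  bias=-1
  edge (2, 6)→(4, 4): d=(2,-2) top-left  bias=+0
    (3,0)@(7, 1): e=[-18,30,0] → ·  [on edge]
    (2,1)@(5, 3): e=[-6,18,0] → ·  [on edge]
    (1,2)@(3, 5): e=[6,6,0] → █  [on edge]
    (2,2)@(5, 5): e=[6,2,4] → █
    (3,2)@(7, 5): e=[6,-2,8] → ·
    (0,3)@(1, 7): e=[18,-6,0] → ·  [on edge]
    (1,3)@(3, 7): e=[18,-10,4] → ·
    (2,3)@(5, 7): e=[18,-14,8] → ·
  covered (2 px):
    · · · · · · · · ·
    · · · · · · · · ·
    · █ █ · · · · · ·
    · · · · · · · · ·

Final: [2,4,6]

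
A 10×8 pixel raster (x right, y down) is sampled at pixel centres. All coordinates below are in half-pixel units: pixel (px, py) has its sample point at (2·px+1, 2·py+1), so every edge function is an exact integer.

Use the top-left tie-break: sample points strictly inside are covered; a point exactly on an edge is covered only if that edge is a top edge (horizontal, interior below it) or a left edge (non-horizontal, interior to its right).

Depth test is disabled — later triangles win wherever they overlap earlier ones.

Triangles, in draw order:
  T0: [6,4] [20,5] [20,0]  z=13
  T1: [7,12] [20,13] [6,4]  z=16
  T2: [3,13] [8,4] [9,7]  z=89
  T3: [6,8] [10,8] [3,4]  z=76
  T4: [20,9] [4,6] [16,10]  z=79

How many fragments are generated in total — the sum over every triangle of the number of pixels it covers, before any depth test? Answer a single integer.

T0:
  2·area = 70  (B↔C swapped to make it positive)
  edge (6, 4)→(20, 0): d=(14,-4) top-left  bias=+0
  edge (20, 0)→(20, 5): d=(0,5) right/bottom  bias=-1
  edge (20, 5)→(6, 4): d=(-14,-1) top-left  bias=+0
    (8,0)@(17, 1): e=[2,15,53] → █
    (9,0)@(19, 1): e=[10,5,55] → █
    (5,1)@(11, 3): e=[6,45,19] → █
    (6,1)@(13, 3): e=[14,35,21] → █
    (7,1)@(15, 3): e=[22,25,23] → █
    (5,2)@(11, 5): e=[34,45,-9] → ·
    (6,2)@(13, 5): e=[42,35,-7] → ·
    (7,2)@(15, 5): e=[50,25,-5] → ·
    (8,2)@(17, 5): e=[58,15,-3] → ·
    (9,2)@(19, 5): e=[66,5,-1] → ·
  covered (7 px):
    · · · · · · · · █ █
    · · · · · █ █ █ █ █
    · · · · · · · · · ·
    · · · · · · · · · ·
    · · · · · · · · · ·
    · · · · · · · · · ·
    · · · · · · · · · ·
    · · · · · · · · · ·
T1:
  2·area = 103  (B↔C swapped to make it positive)
  edge (7, 12)→(6, 4): d=(-1,-8) top-left  bias=+0
  edge (6, 4)→(20, 13): d=(14,9) right/bottom  bias=-1
  edge (20, 13)→(7, 12): d=(-13,-1) top-left  bias=+0
    (3,2)@(7, 5): e=[7,5,91] → █
    (4,2)@(9, 5): e=[23,-13,93] → ·
    (3,3)@(7, 7): e=[5,33,65] → █
    (4,3)@(9, 7): e=[21,15,67] → █
    (5,3)@(11, 7): e=[37,-3,69] → ·
    (3,4)@(7, 9): e=[3,61,39] → █
    (5,4)@(11, 9): e=[35,25,43] → █
    (6,4)@(13, 9): e=[51,7,45] → █
    (7,4)@(15, 9): e=[67,-11,47] → ·
    (3,5)@(7, 11): e=[1,89,13] → █
    (7,5)@(15, 11): e=[65,17,21] → █
    (8,5)@(17, 11): e=[81,-1,23] → ·
  covered (12 px):
    · · · · · · · · · ·
    · · · · · · · · · ·
    · · · █ · · · · · ·
    · · · █ █ · · · · ·
    · · · █ █ █ █ · · ·
    · · · █ █ █ █ █ · ·
    · · · · · · · · · ·
    · · · · · · · · · ·
T2:
  2·area = 24
  edge (3, 13)→(8, 4): d=(5,-9) top-left  bias=+0
  edge (8, 4)→(9, 7): d=(1,3) right/bottom  bias=-1
  edge (9, 7)→(3, 13): d=(-6,6) right/bottom  bias=-1
    (3,0)@(7, 1): e=[-24,0,48] → ·  [on edge]
    (7,0)@(15, 1): e=[48,-24,0] → ·  [on edge]
    (6,1)@(13, 3): e=[40,-16,0] → ·  [on edge]
    (5,2)@(11, 5): e=[32,-8,0] → ·  [on edge]
    (3,3)@(7, 7): e=[6,6,12] → █
    (4,3)@(9, 7): e=[24,0,0] → ·  [on edge]
    (3,4)@(7, 9): e=[16,8,0] → ·  [on edge]
    (2,5)@(5, 11): e=[8,16,0] → ·  [on edge]
    (1,6)@(3, 13): e=[0,24,0] → ·  [on edge]
    (5,6)@(11, 13): e=[72,0,-48] → ·  [on edge]
    (0,7)@(1, 15): e=[-8,32,0] → ·  [on edge]
  covered (1 px):
    · · · · · · · · · ·
    · · · · · · · · · ·
    · · · · · · · · · ·
    · · · █ · · · · · ·
    · · · · · · · · · ·
    · · · · · · · · · ·
    · · · · · · · · · ·
    · · · · · · · · · ·
T3:
  2·area = 16  (B↔C swapped to make it positive)
  edge (6, 8)→(3, 4): d=(-3,-4) top-left  bias=+0
  edge (3, 4)→(10, 8): d=(7,4) right/bottom  bias=-1
  edge (10, 8)→(6, 8): d=(-4,0) right/bottom  bias=-1
    (3,3)@(7, 7): e=[7,5,4] → █
    (4,3)@(9, 7): e=[15,-3,4] → ·
    (3,4)@(7, 9): e=[1,19,-4] → ·
  covered (1 px):
    · · · · · · · · · ·
    · · · · · · · · · ·
    · · · · · · · · · ·
    · · · █ · · · · · ·
    · · · · · · · · · ·
    · · · · · · · · · ·
    · · · · · · · · · ·
    · · · · · · · · · ·
T4:
  2·area = 28  (B↔C swapped to make it positive)
  edge (20, 9)→(16, 10): d=(-4,1) right/bottom  bias=-1
  edge (16, 10)→(4, 6): d=(-12,-4) top-left  bias=+0
  edge (4, 6)→(20, 9): d=(16,3) right/bottom  bias=-1
    (0,2)@(1, 5): e=[35,0,-7] → ·  [on edge]
    (3,3)@(7, 7): e=[21,0,7] → █  [on edge]
    (4,3)@(9, 7): e=[19,8,1] → █
    (5,3)@(11, 7): e=[17,16,-5] → ·
    (3,4)@(7, 9): e=[13,-24,39] → ·
    (4,4)@(9, 9): e=[11,-16,33] → ·
    (6,4)@(13, 9): e=[7,0,21] → █  [on edge]
    (7,4)@(15, 9): e=[5,8,15] → █
    (8,4)@(17, 9): e=[3,16,9] → █
    (9,4)@(19, 9): e=[1,24,3] → █
    (6,5)@(13, 11): e=[-1,-24,53] → ·
    (7,5)@(15, 11): e=[-3,-16,47] → ·
    (9,5)@(19, 11): e=[-7,0,35] → ·  [on edge]
  covered (6 px):
    · · · · · · · · · ·
    · · · · · · · · · ·
    · · · · · · · · · ·
    · · · █ █ · · · · ·
    · · · · · · █ █ █ █
    · · · · · · · · · ·
    · · · · · · · · · ·
    · · · · · · · · · ·

Result: 27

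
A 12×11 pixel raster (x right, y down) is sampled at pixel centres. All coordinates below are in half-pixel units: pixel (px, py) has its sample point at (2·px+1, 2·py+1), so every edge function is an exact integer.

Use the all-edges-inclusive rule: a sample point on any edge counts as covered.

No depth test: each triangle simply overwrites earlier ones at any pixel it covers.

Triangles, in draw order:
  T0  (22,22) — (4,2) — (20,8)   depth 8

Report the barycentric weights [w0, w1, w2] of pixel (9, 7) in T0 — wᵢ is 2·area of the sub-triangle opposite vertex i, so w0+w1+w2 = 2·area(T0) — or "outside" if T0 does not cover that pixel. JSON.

T0:
  2·area = 212
  edge (22, 22)→(4, 2): d=(-18,-20) inclusive
  edge (4, 2)→(20, 8): d=(16,6) inclusive
  edge (20, 8)→(22, 22): d=(2,14) inclusive
    (9,0)@(19, 1): e=[318,-106,0] → .  [on edge]
    (2,1)@(5, 3): e=[2,10,200] → X
    (3,1)@(7, 3): e=[42,-2,172] → .
    (2,2)@(5, 5): e=[-34,42,204] → .
    (3,2)@(7, 5): e=[6,30,176] → X
    (4,2)@(9, 5): e=[46,18,148] → X
    (5,2)@(11, 5): e=[86,6,120] → X
    (6,2)@(13, 5): e=[126,-6,92] → .
    (3,3)@(7, 7): e=[-30,62,180] → .
    (4,3)@(9, 7): e=[10,50,152] → X
    (6,3)@(13, 7): e=[90,26,96] → X
    (7,3)@(15, 7): e=[130,14,68] → X
    (10,7)@(21, 15): e=[106,106,0] → X  [on edge]
  covered (27 px):
    . . . . . . . . . . . .
    . . X . . . . . . . . .
    . . . X X X . . . . . .
    . . . . X X X X X . . .
    . . . . . X X X X X . .
    . . . . . . X X X X . .
    . . . . . . . X X X . .
    . . . . . . . . X X X .
    . . . . . . . . . X X .
    . . . . . . . . . . X .
    . . . . . . . . . . . .

Final: [118,28,66]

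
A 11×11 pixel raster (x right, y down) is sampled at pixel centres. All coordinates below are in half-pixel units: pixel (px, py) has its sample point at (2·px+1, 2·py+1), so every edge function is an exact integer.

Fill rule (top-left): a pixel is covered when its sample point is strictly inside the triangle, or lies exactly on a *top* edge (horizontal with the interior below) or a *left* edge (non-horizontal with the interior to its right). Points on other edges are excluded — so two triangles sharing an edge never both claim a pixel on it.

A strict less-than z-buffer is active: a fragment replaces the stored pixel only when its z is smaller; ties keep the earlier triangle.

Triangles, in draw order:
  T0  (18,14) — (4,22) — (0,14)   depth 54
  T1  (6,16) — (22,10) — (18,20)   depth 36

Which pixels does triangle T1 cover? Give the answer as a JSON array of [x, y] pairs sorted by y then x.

T0:
  2·area = 144
  edge (18, 14)→(4, 22): d=(-14,8) right/bottom  bias=-1
  edge (4, 22)→(0, 14): d=(-4,-8) top-left  bias=+0
  edge (0, 14)→(18, 14): d=(18,0) top-left  bias=+0
    (0,7)@(1, 15): e=[122,4,18] → X
    (1,7)@(3, 15): e=[106,20,18] → X
    (2,7)@(5, 15): e=[90,36,18] → X
    (3,7)@(7, 15): e=[74,52,18] → X
    (4,7)@(9, 15): e=[58,68,18] → X
    (5,7)@(11, 15): e=[42,84,18] → X
    (6,7)@(13, 15): e=[26,100,18] → X
    (7,7)@(15, 15): e=[10,116,18] → X
    (8,7)@(17, 15): e=[-6,132,18] → .
    (0,8)@(1, 17): e=[94,-4,54] → .
    (1,8)@(3, 17): e=[78,12,54] → X
    (6,8)@(13, 17): e=[-2,92,54] → .
  covered (18 px):
    . . . . . . . . . . .
    . . . . . . . . . . .
    . . . . . . . . . . .
    . . . . . . . . . . .
    . . . . . . . . . . .
    . . . . . . . . . . .
    . . . . . . . . . . .
    X X X X X X X X . . .
    . X X X X X . . . . .
    . X X X X . . . . . .
    . . X . . . . . . . .
T1:
  2·area = 136
  edge (6, 16)→(22, 10): d=(16,-6) top-left  bias=+0
  edge (22, 10)→(18, 20): d=(-4,10) right/bottom  bias=-1
  edge (18, 20)→(6, 16): d=(-12,-4) top-left  bias=+0
    (10,5)@(21, 11): e=[10,6,120] → X
    (7,6)@(15, 13): e=[6,58,72] → X
    (8,6)@(17, 13): e=[18,38,80] → X
    (9,6)@(19, 13): e=[30,18,88] → X
    (10,6)@(21, 13): e=[42,-2,96] → .
    (1,7)@(3, 15): e=[-34,170,0] → .  [on edge]
    (4,7)@(9, 15): e=[2,110,24] → X
    (5,7)@(11, 15): e=[14,90,32] → X
    (6,7)@(13, 15): e=[26,70,40] → X
    (10,7)@(21, 15): e=[74,-10,72] → .
    (4,8)@(9, 17): e=[34,102,0] → X  [on edge]
    (10,8)@(21, 17): e=[106,-18,48] → .
    (7,9)@(15, 19): e=[102,34,0] → X  [on edge]
    (10,10)@(21, 21): e=[170,-34,0] → .  [on edge]
  covered (18 px):
    . . . . . . . . . . .
    . . . . . . . . . . .
    . . . . . . . . . . .
    . . . . . . . . . . .
    . . . . . . . . . . .
    . . . . . . . . . . X
    . . . . . . . X X X .
    . . . . X X X X X X .
    . . . . X X X X X X .
    . . . . . . . X X . .
    . . . . . . . . . . .

Final: [[10,5],[7,6],[8,6],[9,6],[4,7],[5,7],[6,7],[7,7],[8,7],[9,7],[4,8],[5,8],[6,8],[7,8],[8,8],[9,8],[7,9],[8,9]]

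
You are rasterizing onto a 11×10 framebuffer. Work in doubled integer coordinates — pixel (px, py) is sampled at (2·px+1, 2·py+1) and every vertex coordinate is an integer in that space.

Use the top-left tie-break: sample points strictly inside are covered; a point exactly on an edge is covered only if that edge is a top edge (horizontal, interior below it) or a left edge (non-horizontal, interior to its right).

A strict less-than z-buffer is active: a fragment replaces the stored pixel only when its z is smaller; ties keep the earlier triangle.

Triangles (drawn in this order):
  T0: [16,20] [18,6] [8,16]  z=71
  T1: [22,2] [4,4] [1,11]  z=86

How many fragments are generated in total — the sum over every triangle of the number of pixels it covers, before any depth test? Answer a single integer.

T0:
  2·area = 120  (B↔C swapped to make it positive)
  edge (16, 20)→(8, 16): d=(-8,-4) top-left  bias=+0
  edge (8, 16)→(18, 6): d=(10,-10) top-left  bias=+0
  edge (18, 6)→(16, 20): d=(-2,14) right/bottom  bias=-1
    (10,1)@(21, 3): e=[156,0,-36] → ·  [on edge]
    (9,2)@(19, 5): e=[132,0,-12] → ·  [on edge]
    (8,3)@(17, 7): e=[108,0,12] → █  [on edge]
    (9,3)@(19, 7): e=[116,20,-16] → ·
    (7,4)@(15, 9): e=[84,0,36] → █  [on edge]
    (9,4)@(19, 9): e=[100,40,-20] → ·
    (6,5)@(13, 11): e=[60,0,60] → █  [on edge]
    (9,5)@(19, 11): e=[84,60,-24] → ·
    (5,6)@(11, 13): e=[36,0,84] → █  [on edge]
    (8,6)@(17, 13): e=[60,60,0] → ·  [on edge]
    (4,7)@(9, 15): e=[12,0,108] → █  [on edge]
    (8,7)@(17, 15): e=[44,80,-4] → ·
    (3,8)@(7, 17): e=[-12,0,132] → ·  [on edge]
    (2,9)@(5, 19): e=[-36,0,156] → ·  [on edge]
  covered (17 px):
    · · · · · · · · · · ·
    · · · · · · · · · · ·
    · · · · · · · · · · ·
    · · · · · · · · █ · ·
    · · · · · · · █ █ · ·
    · · · · · · █ █ █ · ·
    · · · · · █ █ █ · · ·
    · · · · █ █ █ █ · · ·
    · · · · · █ █ █ · · ·
    · · · · · · · █ · · ·
T1:
  2·area = 120  (B↔C swapped to make it positive)
  edge (22, 2)→(1, 11): d=(-21,9) right/bottom  bias=-1
  edge (1, 11)→(4, 4): d=(3,-7) top-left  bias=+0
  edge (4, 4)→(22, 2): d=(18,-2) top-left  bias=+0
    (6,1)@(13, 3): e=[60,60,0] → █  [on edge]
    (7,1)@(15, 3): e=[42,74,4] → █
    (8,1)@(17, 3): e=[24,88,8] → █
    (9,1)@(19, 3): e=[6,102,12] → █
    (10,1)@(21, 3): e=[-12,116,16] → ·
    (2,2)@(5, 5): e=[90,10,20] → █
    (3,2)@(7, 5): e=[72,24,24] → █
    (4,2)@(9, 5): e=[54,38,28] → █
    (5,2)@(11, 5): e=[36,52,32] → █
    (7,2)@(15, 5): e=[0,80,40] → ·  [on edge]
    (8,2)@(17, 5): e=[-18,94,44] → ·
    (9,2)@(19, 5): e=[-36,108,48] → ·
    (0,5)@(1, 11): e=[0,0,120] → ·  [on edge]
  covered (15 px):
    · · · · · · · · · · ·
    · · · · · · █ █ █ █ ·
    · · █ █ █ █ █ · · · ·
    · █ █ █ █ · · · · · ·
    · █ █ · · · · · · · ·
    · · · · · · · · · · ·
    · · · · · · · · · · ·
    · · · · · · · · · · ·
    · · · · · · · · · · ·
    · · · · · · · · · · ·

Result: 32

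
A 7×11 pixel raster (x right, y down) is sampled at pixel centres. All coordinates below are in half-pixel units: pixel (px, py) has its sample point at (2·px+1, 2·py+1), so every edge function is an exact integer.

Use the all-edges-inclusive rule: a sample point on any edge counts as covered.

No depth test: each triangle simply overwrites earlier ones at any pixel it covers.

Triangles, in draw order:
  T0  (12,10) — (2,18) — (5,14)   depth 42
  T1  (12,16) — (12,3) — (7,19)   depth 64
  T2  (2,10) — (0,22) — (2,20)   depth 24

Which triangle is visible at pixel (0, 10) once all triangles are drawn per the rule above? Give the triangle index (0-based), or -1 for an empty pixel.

T0:
  2·area = 16
  edge (12, 10)→(2, 18): d=(-10,8) inclusive
  edge (2, 18)→(5, 14): d=(3,-4) inclusive
  edge (5, 14)→(12, 10): d=(7,-4) inclusive
    (3,6)@(7, 13): e=[10,5,1] → █
    (4,6)@(9, 13): e=[-6,13,9] → ·
    (2,7)@(5, 15): e=[6,3,7] → █
    (3,7)@(7, 15): e=[-10,11,15] → ·
    (1,8)@(3, 17): e=[2,1,13] → █
    (2,8)@(5, 17): e=[-14,9,21] → ·
    (1,9)@(3, 19): e=[-18,7,27] → ·
  covered (3 px):
    · · · · · · ·
    · · · · · · ·
    · · · · · · ·
    · · · · · · ·
    · · · · · · ·
    · · · · · · ·
    · · · █ · · ·
    · · █ · · · ·
    · █ · · · · ·
    · · · · · · ·
    · · · · · · ·
T1:
  2·area = 65  (B↔C swapped to make it positive)
  edge (12, 16)→(7, 19): d=(-5,3) inclusive
  edge (7, 19)→(12, 3): d=(5,-16) inclusive
  edge (12, 3)→(12, 16): d=(0,13) inclusive
    (5,3)@(11, 7): e=[48,4,13] → █
    (6,3)@(13, 7): e=[42,36,-13] → ·
    (5,4)@(11, 9): e=[38,14,13] → █
    (6,4)@(13, 9): e=[32,46,-13] → ·
    (5,5)@(11, 11): e=[28,24,13] → █
    (6,5)@(13, 11): e=[22,56,-13] → ·
    (4,6)@(9, 13): e=[24,2,39] → █
    (6,6)@(13, 13): e=[12,66,-13] → ·
    (4,7)@(9, 15): e=[14,12,39] → █
    (6,7)@(13, 15): e=[2,76,-13] → ·
    (4,8)@(9, 17): e=[4,22,39] → █
    (5,8)@(11, 17): e=[-2,54,13] → ·
    (3,9)@(7, 19): e=[0,0,65] → █  [on edge]
  covered (9 px):
    · · · · · · ·
    · · · · · · ·
    · · · · · · ·
    · · · · · █ ·
    · · · · · █ ·
    · · · · · █ ·
    · · · · █ █ ·
    · · · · █ █ ·
    · · · · █ · ·
    · · · █ · · ·
    · · · · · · ·
T2:
  2·area = 20  (B↔C swapped to make it positive)
  edge (2, 10)→(2, 20): d=(0,10) inclusive
  edge (2, 20)→(0, 22): d=(-2,2) inclusive
  edge (0, 22)→(2, 10): d=(2,-12) inclusive
    (6,4)@(13, 9): e=[-110,0,130] → ·  [on edge]
    (5,5)@(11, 11): e=[-90,0,110] → ·  [on edge]
    (4,6)@(9, 13): e=[-70,0,90] → ·  [on edge]
    (3,7)@(7, 15): e=[-50,0,70] → ·  [on edge]
    (0,8)@(1, 17): e=[10,8,2] → █
    (1,8)@(3, 17): e=[-10,4,26] → ·
    (2,8)@(5, 17): e=[-30,0,50] → ·  [on edge]
    (0,9)@(1, 19): e=[10,4,6] → █
    (1,9)@(3, 19): e=[-10,0,30] → ·  [on edge]
    (0,10)@(1, 21): e=[10,0,10] → █  [on edge]
    (1,10)@(3, 21): e=[-10,-4,34] → ·
  covered (3 px):
    · · · · · · ·
    · · · · · · ·
    · · · · · · ·
    · · · · · · ·
    · · · · · · ·
    · · · · · · ·
    · · · · · · ·
    · · · · · · ·
    █ · · · · · ·
    █ · · · · · ·
    █ · · · · · ·

Z-buffer (winner per pixel, '.' = empty):
  . . . . . . .
  . . . . . . .
  . . . . . . .
  . . . . . 1 .
  . . . . . 1 .
  . . . . . 1 .
  . . . 0 1 1 .
  . . 0 . 1 1 .
  2 0 . . 1 . .
  2 . . 1 . . .
  2 . . . . . .

Answer: 2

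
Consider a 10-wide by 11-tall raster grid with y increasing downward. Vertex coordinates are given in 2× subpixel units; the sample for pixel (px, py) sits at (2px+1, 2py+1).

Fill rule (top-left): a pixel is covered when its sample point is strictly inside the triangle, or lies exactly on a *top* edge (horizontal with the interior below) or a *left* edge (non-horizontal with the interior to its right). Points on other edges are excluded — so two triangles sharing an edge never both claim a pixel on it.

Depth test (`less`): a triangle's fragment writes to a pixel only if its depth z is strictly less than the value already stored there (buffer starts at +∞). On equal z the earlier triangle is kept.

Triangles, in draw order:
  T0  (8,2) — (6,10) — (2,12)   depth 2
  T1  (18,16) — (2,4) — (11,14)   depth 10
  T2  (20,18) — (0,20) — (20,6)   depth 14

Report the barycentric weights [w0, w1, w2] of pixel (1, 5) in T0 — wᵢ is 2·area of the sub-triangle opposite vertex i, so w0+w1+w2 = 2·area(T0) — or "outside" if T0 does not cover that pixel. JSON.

T0:
  2·area = 28
  edge (8, 2)→(6, 10): d=(-2,8) right/bottom  bias=-1
  edge (6, 10)→(2, 12): d=(-4,2) right/bottom  bias=-1
  edge (2, 12)→(8, 2): d=(6,-10) top-left  bias=+0
    (3,2)@(7, 5): e=[2,18,8] → X
    (4,2)@(9, 5): e=[-14,14,28] → .
    (2,3)@(5, 7): e=[14,14,0] → X  [on edge]
    (3,3)@(7, 7): e=[-2,10,20] → .
    (2,4)@(5, 9): e=[10,6,12] → X
    (3,4)@(7, 9): e=[-6,2,32] → .
    (1,5)@(3, 11): e=[22,2,4] → X
    (2,5)@(5, 11): e=[6,-2,24] → .
    (1,6)@(3, 13): e=[18,-6,16] → .
  covered (4 px):
    . . . . . . . . . .
    . . . . . . . . . .
    . . . X . . . . . .
    . . X . . . . . . .
    . . X . . . . . . .
    . X . . . . . . . .
    . . . . . . . . . .
    . . . . . . . . . .
    . . . . . . . . . .
    . . . . . . . . . .
    . . . . . . . . . .
T1:
  2·area = 52  (B↔C swapped to make it positive)
  edge (18, 16)→(11, 14): d=(-7,-2) top-left  bias=+0
  edge (11, 14)→(2, 4): d=(-9,-10) top-left  bias=+0
  edge (2, 4)→(18, 16): d=(16,12) right/bottom  bias=-1
    (1,2)@(3, 5): e=[47,1,4] → X
    (2,2)@(5, 5): e=[51,21,-20] → .
    (1,3)@(3, 7): e=[33,-17,36] → .
    (2,3)@(5, 7): e=[37,3,12] → X
    (3,3)@(7, 7): e=[41,23,-12] → .
    (2,4)@(5, 9): e=[23,-15,44] → .
    (3,4)@(7, 9): e=[27,5,20] → X
    (4,4)@(9, 9): e=[31,25,-4] → .
    (3,5)@(7, 11): e=[13,-13,52] → .
    (4,5)@(9, 11): e=[17,7,28] → X
    (5,5)@(11, 11): e=[21,27,4] → X
    (6,5)@(13, 11): e=[25,47,-20] → .
  covered (8 px):
    . . . . . . . . . .
    . . . . . . . . . .
    . X . . . . . . . .
    . . X . . . . . . .
    . . . X . . . . . .
    . . . . X X . . . .
    . . . . . X X . . .
    . . . . . . . X . .
    . . . . . . . . . .
    . . . . . . . . . .
    . . . . . . . . . .
T2:
  2·area = 240
  edge (20, 18)→(0, 20): d=(-20,2) right/bottom  bias=-1
  edge (0, 20)→(20, 6): d=(20,-14) top-left  bias=+0
  edge (20, 6)→(20, 18): d=(0,12) right/bottom  bias=-1
    (9,3)@(19, 7): e=[222,6,12] → X
    (8,4)@(17, 9): e=[186,18,36] → X
    (6,5)@(13, 11): e=[154,2,84] → X
    (7,5)@(15, 11): e=[150,30,60] → X
    (5,6)@(11, 13): e=[118,14,108] → X
    (4,7)@(9, 15): e=[82,26,132] → X
    (2,8)@(5, 17): e=[50,10,180] → X
    (3,8)@(7, 17): e=[46,38,156] → X
    (1,9)@(3, 19): e=[14,22,204] → X
    (5,9)@(11, 19): e=[-2,134,108] → .
    (6,9)@(13, 19): e=[-6,162,84] → .
    (7,9)@(15, 19): e=[-10,190,60] → .
  covered (30 px):
    . . . . . . . . . .
    . . . . . . . . . .
    . . . . . . . . . .
    . . . . . . . . . X
    . . . . . . . . X X
    . . . . . . X X X X
    . . . . . X X X X X
    . . . . X X X X X X
    . . X X X X X X X X
    . X X X X . . . . .
    . . . . . . . . . .

Result: [2,4,22]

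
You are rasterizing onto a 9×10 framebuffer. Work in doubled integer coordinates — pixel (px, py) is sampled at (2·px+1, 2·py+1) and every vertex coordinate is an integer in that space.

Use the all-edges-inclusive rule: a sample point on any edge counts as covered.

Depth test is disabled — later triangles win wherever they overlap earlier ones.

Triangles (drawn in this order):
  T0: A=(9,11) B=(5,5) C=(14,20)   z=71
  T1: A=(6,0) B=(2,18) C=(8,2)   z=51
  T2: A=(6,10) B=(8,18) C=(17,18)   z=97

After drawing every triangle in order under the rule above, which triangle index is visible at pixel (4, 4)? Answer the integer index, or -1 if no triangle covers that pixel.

T0:
  2·area = 6  (B↔C swapped to make it positive)
  edge (9, 11)→(14, 20): d=(5,9) inclusive
  edge (14, 20)→(5, 5): d=(-9,-15) inclusive
  edge (5, 5)→(9, 11): d=(4,6) inclusive
    (2,2)@(5, 5): e=[6,0,0] → █  [on edge]
    (3,2)@(7, 5): e=[-12,30,-12] → ·
    (2,3)@(5, 7): e=[16,-18,8] → ·
    (4,5)@(9, 11): e=[0,6,0] → █  [on edge]
    (5,5)@(11, 11): e=[-18,36,-12] → ·
    (4,6)@(9, 13): e=[10,-12,8] → ·
    (5,7)@(11, 15): e=[2,0,4] → █  [on edge]
    (6,7)@(13, 15): e=[-16,30,-8] → ·
    (5,8)@(11, 17): e=[12,-18,12] → ·
    (6,8)@(13, 17): e=[-6,12,0] → ·  [on edge]
  covered (3 px):
    · · · · · · · · ·
    · · · · · · · · ·
    · · █ · · · · · ·
    · · · · · · · · ·
    · · · · · · · · ·
    · · · · █ · · · ·
    · · · · · · · · ·
    · · · · · █ · · ·
    · · · · · · · · ·
    · · · · · · · · ·
T1:
  2·area = 44  (B↔C swapped to make it positive)
  edge (6, 0)→(8, 2): d=(2,2) inclusive
  edge (8, 2)→(2, 18): d=(-6,16) inclusive
  edge (2, 18)→(6, 0): d=(4,-18) inclusive
    (3,0)@(7, 1): e=[0,22,22] → █  [on edge]
    (4,0)@(9, 1): e=[-4,-10,58] → ·
    (3,1)@(7, 3): e=[4,10,30] → █
    (4,1)@(9, 3): e=[0,-22,66] → ·  [on edge]
    (2,2)@(5, 5): e=[12,30,2] → █
    (3,2)@(7, 5): e=[8,-2,38] → ·
    (5,2)@(11, 5): e=[0,-66,110] → ·  [on edge]
    (2,3)@(5, 7): e=[16,18,10] → █
    (3,3)@(7, 7): e=[12,-14,46] → ·
    (6,3)@(13, 7): e=[0,-110,154] → ·  [on edge]
    (2,4)@(5, 9): e=[20,6,18] → █
    (3,4)@(7, 9): e=[16,-26,54] → ·
    (7,4)@(15, 9): e=[0,-154,198] → ·  [on edge]
    (8,5)@(17, 11): e=[0,-198,242] → ·  [on edge]
  covered (6 px):
    · · · █ · · · · ·
    · · · █ · · · · ·
    · · █ · · · · · ·
    · · █ · · · · · ·
    · · █ · · · · · ·
    · · · · · · · · ·
    · · · · · · · · ·
    · █ · · · · · · ·
    · · · · · · · · ·
    · · · · · · · · ·
T2:
  2·area = 72  (B↔C swapped to make it positive)
  edge (6, 10)→(17, 18): d=(11,8) inclusive
  edge (17, 18)→(8, 18): d=(-9,0) inclusive
  edge (8, 18)→(6, 10): d=(-2,-8) inclusive
    (3,5)@(7, 11): e=[3,63,6] → █
    (4,5)@(9, 11): e=[-13,63,22] → ·
    (3,6)@(7, 13): e=[25,45,2] → █
    (4,6)@(9, 13): e=[9,45,18] → █
    (5,6)@(11, 13): e=[-7,45,34] → ·
    (3,7)@(7, 15): e=[47,27,-2] → ·
    (4,7)@(9, 15): e=[31,27,14] → █
    (5,7)@(11, 15): e=[15,27,30] → █
    (6,7)@(13, 15): e=[-1,27,46] → ·
    (4,8)@(9, 17): e=[53,9,10] → █
    (6,8)@(13, 17): e=[21,9,42] → █
    (7,8)@(15, 17): e=[5,9,58] → █
  covered (9 px):
    · · · · · · · · ·
    · · · · · · · · ·
    · · · · · · · · ·
    · · · · · · · · ·
    · · · · · · · · ·
    · · · █ · · · · ·
    · · · █ █ · · · ·
    · · · · █ █ · · ·
    · · · · █ █ █ █ ·
    · · · · · · · · ·

Z-buffer (winner per pixel, '.' = empty):
  . . . 1 . . . . .
  . . . 1 . . . . .
  . . 1 . . . . . .
  . . 1 . . . . . .
  . . 1 . . . . . .
  . . . 2 0 . . . .
  . . . 2 2 . . . .
  . 1 . . 2 2 . . .
  . . . . 2 2 2 2 .
  . . . . . . . . .

Result: -1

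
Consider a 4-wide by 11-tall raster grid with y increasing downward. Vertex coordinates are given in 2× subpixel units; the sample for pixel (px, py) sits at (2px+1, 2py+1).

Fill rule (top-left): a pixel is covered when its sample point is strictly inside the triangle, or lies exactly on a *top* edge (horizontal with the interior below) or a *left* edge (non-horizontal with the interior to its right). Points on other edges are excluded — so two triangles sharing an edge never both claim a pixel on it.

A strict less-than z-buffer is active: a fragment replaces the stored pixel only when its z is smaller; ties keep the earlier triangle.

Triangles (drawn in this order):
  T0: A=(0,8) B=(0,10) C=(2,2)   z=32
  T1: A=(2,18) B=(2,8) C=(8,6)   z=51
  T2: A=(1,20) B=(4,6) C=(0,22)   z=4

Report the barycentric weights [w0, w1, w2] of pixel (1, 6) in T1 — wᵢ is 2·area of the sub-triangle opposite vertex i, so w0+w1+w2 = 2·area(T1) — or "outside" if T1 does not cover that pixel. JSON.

T0:
  2·area = 4  (B↔C swapped to make it positive)
  edge (0, 8)→(2, 2): d=(2,-6) top-left  bias=+0
  edge (2, 2)→(0, 10): d=(-2,8) right/bottom  bias=-1
  edge (0, 10)→(0, 8): d=(0,-2) top-left  bias=+0
    (0,2)@(1, 5): e=[0,2,2] → █  [on edge]
    (1,2)@(3, 5): e=[12,-14,6] → ·
    (0,3)@(1, 7): e=[4,-2,2] → ·
  covered (1 px):
    · · · ·
    · · · ·
    █ · · ·
    · · · ·
    · · · ·
    · · · ·
    · · · ·
    · · · ·
    · · · ·
    · · · ·
    · · · ·
T1:
  2·area = 60
  edge (2, 18)→(2, 8): d=(0,-10) top-left  bias=+0
  edge (2, 8)→(8, 6): d=(6,-2) top-left  bias=+0
  edge (8, 6)→(2, 18): d=(-6,12) right/bottom  bias=-1
    (2,3)@(5, 7): e=[30,0,30] → █  [on edge]
    (3,3)@(7, 7): e=[50,4,6] → █
    (1,4)@(3, 9): e=[10,8,42] → █
    (3,4)@(7, 9): e=[50,16,-6] → ·
    (1,5)@(3, 11): e=[10,20,30] → █
    (3,5)@(7, 11): e=[50,28,-18] → ·
    (1,6)@(3, 13): e=[10,32,18] → █
    (2,6)@(5, 13): e=[30,36,-6] → ·
    (1,7)@(3, 15): e=[10,44,6] → █
    (2,7)@(5, 15): e=[30,48,-18] → ·
    (1,8)@(3, 17): e=[10,56,-6] → ·
  covered (8 px):
    · · · ·
    · · · ·
    · · · ·
    · · █ █
    · █ █ ·
    · █ █ ·
    · █ · ·
    · █ · ·
    · · · ·
    · · · ·
    · · · ·
T2:
  2·area = 8  (B↔C swapped to make it positive)
  edge (1, 20)→(0, 22): d=(-1,2) right/bottom  bias=-1
  edge (0, 22)→(4, 6): d=(4,-16) top-left  bias=+0
  edge (4, 6)→(1, 20): d=(-3,14) right/bottom  bias=-1
    (0,9)@(1, 19): e=[1,4,3] → █
    (1,9)@(3, 19): e=[-3,36,-25] → ·
    (0,10)@(1, 21): e=[-1,12,-3] → ·
  covered (1 px):
    · · · ·
    · · · ·
    · · · ·
    · · · ·
    · · · ·
    · · · ·
    · · · ·
    · · · ·
    · · · ·
    █ · · ·
    · · · ·

Result: [32,18,10]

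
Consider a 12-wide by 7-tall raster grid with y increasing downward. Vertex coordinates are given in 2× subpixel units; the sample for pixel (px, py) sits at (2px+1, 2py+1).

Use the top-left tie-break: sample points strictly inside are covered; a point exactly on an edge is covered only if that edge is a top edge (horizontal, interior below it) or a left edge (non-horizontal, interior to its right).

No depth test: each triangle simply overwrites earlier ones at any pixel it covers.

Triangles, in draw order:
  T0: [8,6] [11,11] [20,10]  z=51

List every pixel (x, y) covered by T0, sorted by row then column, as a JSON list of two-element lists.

T0:
  2·area = 48  (B↔C swapped to make it positive)
  edge (8, 6)→(20, 10): d=(12,4) right/bottom  bias=-1
  edge (20, 10)→(11, 11): d=(-9,1) right/bottom  bias=-1
  edge (11, 11)→(8, 6): d=(-3,-5) top-left  bias=+0
    (2,0)@(5, 1): e=[-48,96,0] → ·  [on edge]
    (2,2)@(5, 5): e=[0,60,-12] → ·  [on edge]
    (4,3)@(9, 7): e=[8,38,2] → █
    (5,3)@(11, 7): e=[0,36,12] → ·  [on edge]
    (4,4)@(9, 9): e=[32,20,-4] → ·
    (5,4)@(11, 9): e=[24,18,6] → █
    (6,4)@(13, 9): e=[16,16,16] → █
    (7,4)@(15, 9): e=[8,14,26] → █
    (8,4)@(17, 9): e=[0,12,36] → ·  [on edge]
    (5,5)@(11, 11): e=[48,0,0] → ·  [on edge]
    (6,5)@(13, 11): e=[40,-2,10] → ·
    (7,5)@(15, 11): e=[32,-4,20] → ·
    (11,5)@(23, 11): e=[0,-12,60] → ·  [on edge]
  covered (4 px):
    · · · · · · · · · · · ·
    · · · · · · · · · · · ·
    · · · · · · · · · · · ·
    · · · · █ · · · · · · ·
    · · · · · █ █ █ · · · ·
    · · · · · · · · · · · ·
    · · · · · · · · · · · ·

Final: [[4,3],[5,4],[6,4],[7,4]]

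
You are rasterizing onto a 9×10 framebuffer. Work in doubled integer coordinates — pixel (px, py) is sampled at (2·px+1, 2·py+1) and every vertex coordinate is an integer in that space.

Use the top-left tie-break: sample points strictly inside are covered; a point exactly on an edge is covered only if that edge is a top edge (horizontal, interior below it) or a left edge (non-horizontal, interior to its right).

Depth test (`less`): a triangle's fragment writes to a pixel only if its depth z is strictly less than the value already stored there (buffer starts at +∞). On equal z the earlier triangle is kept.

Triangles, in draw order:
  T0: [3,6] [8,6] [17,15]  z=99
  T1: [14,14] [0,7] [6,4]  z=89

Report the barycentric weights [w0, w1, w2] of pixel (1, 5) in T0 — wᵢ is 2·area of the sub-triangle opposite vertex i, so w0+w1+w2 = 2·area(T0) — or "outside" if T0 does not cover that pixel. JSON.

T0:
  2·area = 45
  edge (3, 6)→(8, 6): d=(5,0) top-left  bias=+0
  edge (8, 6)→(17, 15): d=(9,9) right/bottom  bias=-1
  edge (17, 15)→(3, 6): d=(-14,-9) top-left  bias=+0
    (1,0)@(3, 1): e=[-25,0,70] → .  [on edge]
    (2,1)@(5, 3): e=[-15,0,60] → .  [on edge]
    (3,2)@(7, 5): e=[-5,0,50] → .  [on edge]
    (2,3)@(5, 7): e=[5,36,4] → X
    (3,3)@(7, 7): e=[5,18,22] → X
    (4,3)@(9, 7): e=[5,0,40] → .  [on edge]
    (2,4)@(5, 9): e=[15,54,-24] → .
    (3,4)@(7, 9): e=[15,36,-6] → .
    (4,4)@(9, 9): e=[15,18,12] → X
    (5,4)@(11, 9): e=[15,0,30] → .  [on edge]
    (4,5)@(9, 11): e=[25,36,-16] → .
    (5,5)@(11, 11): e=[25,18,2] → X
    (6,5)@(13, 11): e=[25,0,20] → .  [on edge]
    (7,6)@(15, 13): e=[35,0,10] → .  [on edge]
    (8,7)@(17, 15): e=[45,0,0] → .  [on edge]
  covered (4 px):
    . . . . . . . . .
    . . . . . . . . .
    . . . . . . . . .
    . . X X . . . . .
    . . . . X . . . .
    . . . . . X . . .
    . . . . . . . . .
    . . . . . . . . .
    . . . . . . . . .
    . . . . . . . . .
T1:
  2·area = 84
  edge (14, 14)→(0, 7): d=(-14,-7) top-left  bias=+0
  edge (0, 7)→(6, 4): d=(6,-3) top-left  bias=+0
  edge (6, 4)→(14, 14): d=(8,10) right/bottom  bias=-1
    (2,2)@(5, 5): e=[63,3,18] → X
    (3,2)@(7, 5): e=[77,9,-2] → .
    (0,3)@(1, 7): e=[7,3,74] → X
    (1,3)@(3, 7): e=[21,9,54] → X
    (3,3)@(7, 7): e=[49,21,14] → X
    (4,3)@(9, 7): e=[63,27,-6] → .
    (0,4)@(1, 9): e=[-21,15,90] → .
    (1,4)@(3, 9): e=[-7,21,70] → .
    (2,4)@(5, 9): e=[7,27,50] → X
    (4,4)@(9, 9): e=[35,39,10] → X
    (5,4)@(11, 9): e=[49,45,-10] → .
    (2,5)@(5, 11): e=[-21,39,66] → .
  covered (11 px):
    . . . . . . . . .
    . . . . . . . . .
    . . X . . . . . .
    X X X X . . . . .
    . . X X X . . . .
    . . . . X X . . .
    . . . . . . X . .
    . . . . . . . . .
    . . . . . . . . .
    . . . . . . . . .

Final: "outside"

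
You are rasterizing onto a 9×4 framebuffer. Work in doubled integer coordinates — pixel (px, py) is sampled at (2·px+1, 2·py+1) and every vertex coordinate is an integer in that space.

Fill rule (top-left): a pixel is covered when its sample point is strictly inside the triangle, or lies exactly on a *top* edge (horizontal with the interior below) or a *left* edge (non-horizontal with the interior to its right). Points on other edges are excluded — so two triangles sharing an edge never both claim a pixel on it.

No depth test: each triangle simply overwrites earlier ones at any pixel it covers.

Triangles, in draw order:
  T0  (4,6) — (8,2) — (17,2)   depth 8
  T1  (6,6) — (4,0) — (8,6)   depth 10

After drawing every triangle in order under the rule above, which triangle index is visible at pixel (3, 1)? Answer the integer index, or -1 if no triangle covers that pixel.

T0:
  2·area = 36
  edge (4, 6)→(8, 2): d=(4,-4) top-left  bias=+0
  edge (8, 2)→(17, 2): d=(9,0) top-left  bias=+0
  edge (17, 2)→(4, 6): d=(-13,4) right/bottom  bias=-1
    (4,0)@(9, 1): e=[0,-9,45] → ·  [on edge]
    (3,1)@(7, 3): e=[0,9,27] → #  [on edge]
    (4,1)@(9, 3): e=[8,9,19] → #
    (5,1)@(11, 3): e=[16,9,11] → #
    (6,1)@(13, 3): e=[24,9,3] → #
    (7,1)@(15, 3): e=[32,9,-5] → ·
    (2,2)@(5, 5): e=[0,27,9] → #  [on edge]
    (4,2)@(9, 5): e=[16,27,-7] → ·
    (5,2)@(11, 5): e=[24,27,-15] → ·
    (6,2)@(13, 5): e=[32,27,-23] → ·
    (1,3)@(3, 7): e=[0,45,-9] → ·  [on edge]
    (2,3)@(5, 7): e=[8,45,-17] → ·
  covered (6 px):
    · · · · · · · · ·
    · · · # # # # · ·
    · · # # · · · · ·
    · · · · · · · · ·
T1:
  2·area = 12
  edge (6, 6)→(4, 0): d=(-2,-6) top-left  bias=+0
  edge (4, 0)→(8, 6): d=(4,6) right/bottom  bias=-1
  edge (8, 6)→(6, 6): d=(-2,0) right/bottom  bias=-1
    (2,1)@(5, 3): e=[0,6,6] → #  [on edge]
    (3,1)@(7, 3): e=[12,-6,6] → ·
    (2,2)@(5, 5): e=[-4,14,2] → ·
    (3,2)@(7, 5): e=[8,2,2] → #
    (4,2)@(9, 5): e=[20,-10,2] → ·
    (3,3)@(7, 7): e=[4,10,-2] → ·
  covered (2 px):
    · · · · · · · · ·
    · · # · · · · · ·
    · · · # · · · · ·
    · · · · · · · · ·

Z-buffer (winner per pixel, '.' = empty):
  . . . . . . . . .
  . . 1 0 0 0 0 . .
  . . 0 1 . . . . .
  . . . . . . . . .

Answer: 0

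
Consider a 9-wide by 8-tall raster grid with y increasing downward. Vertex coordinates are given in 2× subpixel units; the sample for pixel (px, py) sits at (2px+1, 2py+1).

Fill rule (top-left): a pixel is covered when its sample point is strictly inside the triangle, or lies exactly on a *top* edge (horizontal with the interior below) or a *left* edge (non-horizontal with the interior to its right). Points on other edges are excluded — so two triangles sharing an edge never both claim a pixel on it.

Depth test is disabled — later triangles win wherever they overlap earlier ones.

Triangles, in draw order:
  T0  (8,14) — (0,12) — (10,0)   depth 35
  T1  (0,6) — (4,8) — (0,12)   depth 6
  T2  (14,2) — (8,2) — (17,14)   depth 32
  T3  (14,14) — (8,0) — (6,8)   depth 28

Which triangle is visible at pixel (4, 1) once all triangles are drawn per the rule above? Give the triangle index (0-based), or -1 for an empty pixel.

T0:
  2·area = 116
  edge (8, 14)→(0, 12): d=(-8,-2) top-left  bias=+0
  edge (0, 12)→(10, 0): d=(10,-12) top-left  bias=+0
  edge (10, 0)→(8, 14): d=(-2,14) right/bottom  bias=-1
    (4,1)@(9, 3): e=[90,18,8] → #
    (5,1)@(11, 3): e=[94,42,-20] → ·
    (3,2)@(7, 5): e=[70,14,32] → #
    (5,2)@(11, 5): e=[78,62,-24] → ·
    (2,3)@(5, 7): e=[50,10,56] → #
    (4,3)@(9, 7): e=[58,58,0] → ·  [on edge]
    (1,4)@(3, 9): e=[30,6,80] → #
    (4,4)@(9, 9): e=[42,78,-4] → ·
    (0,5)@(1, 11): e=[10,2,104] → #
    (4,5)@(9, 11): e=[26,98,-8] → ·
    (0,6)@(1, 13): e=[-6,22,100] → ·
    (1,6)@(3, 13): e=[-2,46,72] → ·
  covered (14 px):
    · · · · · · · · ·
    · · · · # · · · ·
    · · · # # · · · ·
    · · # # · · · · ·
    · # # # · · · · ·
    # # # # · · · · ·
    · · # # · · · · ·
    · · · · · · · · ·
T1:
  2·area = 24
  edge (0, 6)→(4, 8): d=(4,2) right/bottom  bias=-1
  edge (4, 8)→(0, 12): d=(-4,4) right/bottom  bias=-1
  edge (0, 12)→(0, 6): d=(0,-6) top-left  bias=+0
    (5,0)@(11, 1): e=[-42,0,66] → ·  [on edge]
    (4,1)@(9, 3): e=[-30,0,54] → ·  [on edge]
    (3,2)@(7, 5): e=[-18,0,42] → ·  [on edge]
    (0,3)@(1, 7): e=[2,16,6] → #
    (1,3)@(3, 7): e=[-2,8,18] → ·
    (2,3)@(5, 7): e=[-6,0,30] → ·  [on edge]
    (0,4)@(1, 9): e=[10,8,6] → #
    (1,4)@(3, 9): e=[6,0,18] → ·  [on edge]
    (0,5)@(1, 11): e=[18,0,6] → ·  [on edge]
  covered (2 px):
    · · · · · · · · ·
    · · · · · · · · ·
    · · · · · · · · ·
    # · · · · · · · ·
    # · · · · · · · ·
    · · · · · · · · ·
    · · · · · · · · ·
    · · · · · · · · ·
T2:
  2·area = 72  (B↔C swapped to make it positive)
  edge (14, 2)→(17, 14): d=(3,12) right/bottom  bias=-1
  edge (17, 14)→(8, 2): d=(-9,-12) top-left  bias=+0
  edge (8, 2)→(14, 2): d=(6,0) top-left  bias=+0
    (4,1)@(9, 3): e=[63,3,6] → #
    (5,1)@(11, 3): e=[39,27,6] → #
    (6,1)@(13, 3): e=[15,51,6] → #
    (7,1)@(15, 3): e=[-9,75,6] → ·
    (4,2)@(9, 5): e=[69,-15,18] → ·
    (5,2)@(11, 5): e=[45,9,18] → #
    (7,2)@(15, 5): e=[-3,57,18] → ·
    (5,3)@(11, 7): e=[51,-9,30] → ·
    (6,3)@(13, 7): e=[27,15,30] → #
    (7,3)@(15, 7): e=[3,39,30] → #
    (8,3)@(17, 7): e=[-21,63,30] → ·
    (6,4)@(13, 9): e=[33,-3,42] → ·
  covered (9 px):
    · · · · · · · · ·
    · · · · # # # · ·
    · · · · · # # · ·
    · · · · · · # # ·
    · · · · · · · # ·
    · · · · · · · # ·
    · · · · · · · · ·
    · · · · · · · · ·
T3:
  2·area = 76  (B↔C swapped to make it positive)
  edge (14, 14)→(6, 8): d=(-8,-6) top-left  bias=+0
  edge (6, 8)→(8, 0): d=(2,-8) top-left  bias=+0
  edge (8, 0)→(14, 14): d=(6,14) right/bottom  bias=-1
    (4,1)@(9, 3): e=[58,14,4] → #
    (5,1)@(11, 3): e=[70,30,-24] → ·
    (3,2)@(7, 5): e=[30,2,44] → #
    (5,2)@(11, 5): e=[54,34,-12] → ·
    (3,3)@(7, 7): e=[14,6,56] → #
    (5,3)@(11, 7): e=[38,38,0] → ·  [on edge]
    (3,4)@(7, 9): e=[-2,10,68] → ·
    (4,4)@(9, 9): e=[10,26,40] → #
    (5,4)@(11, 9): e=[22,42,12] → #
    (6,4)@(13, 9): e=[34,58,-16] → ·
    (4,5)@(9, 11): e=[-6,30,52] → ·
    (5,5)@(11, 11): e=[6,46,24] → #
  covered (9 px):
    · · · · · · · · ·
    · · · · # · · · ·
    · · · # # · · · ·
    · · · # # · · · ·
    · · · · # # · · ·
    · · · · · # · · ·
    · · · · · · # · ·
    · · · · · · · · ·

Z-buffer (winner per pixel, '.' = empty):
  . . . . . . . . .
  . . . . 3 2 2 . .
  . . . 3 3 2 2 . .
  1 . 0 3 3 . 2 2 .
  1 0 0 0 3 3 . 2 .
  0 0 0 0 . 3 . 2 .
  . . 0 0 . . 3 . .
  . . . . . . . . .

Answer: 3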